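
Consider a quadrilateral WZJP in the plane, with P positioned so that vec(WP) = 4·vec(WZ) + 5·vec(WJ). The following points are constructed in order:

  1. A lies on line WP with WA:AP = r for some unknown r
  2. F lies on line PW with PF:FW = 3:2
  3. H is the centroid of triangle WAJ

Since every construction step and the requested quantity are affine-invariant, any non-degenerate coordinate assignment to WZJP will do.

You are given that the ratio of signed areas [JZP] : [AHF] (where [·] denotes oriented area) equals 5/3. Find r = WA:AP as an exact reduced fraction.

Work in coordinates with W = (0, 0), Z = (1, 0), J = (0, 1), P = (4, 5).
1. With WA:AP = r, write λ = r/(r+1) so A = W + λ·(P−W); A is affine-linear in λ
2. F lies on line PW with PF:FW = 3:2 ⇒ F = (8/5, 2)
3. H is the centroid of triangle WAJ ⇒ H is an affine combination of earlier points and hence also affine-linear in λ
Every point depending on A is an affine combination of A and λ-independent points, so each such coordinate is linear in λ; the λ² term in each signed area is a multiple of (P−W)×(P−W) = 0, so 2·[JZP] and 2·[AHF] are each linear in λ. Evaluating at λ=0 and λ=1:
  2·[JZP] = 8,   2·[AHF] = 4/3·λ − 8/15
So [JZP]:[AHF] = (8) / (4/3·λ − 8/15). Setting this equal to 5/3:
  8 = 5/3·(4/3·λ − 8/15)  ⇒  λ = 4
Then r = λ/(1−λ) = (4)/(-3) = -4/3. Check: with r = -4/3, A = (16, 20) and [JZP]:[AHF] = 5/3 as required.

r = -4/3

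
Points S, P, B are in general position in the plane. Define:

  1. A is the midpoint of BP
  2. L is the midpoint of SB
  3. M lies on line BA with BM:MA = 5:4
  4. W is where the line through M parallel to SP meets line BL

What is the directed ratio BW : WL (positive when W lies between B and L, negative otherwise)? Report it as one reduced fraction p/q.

BW:WL = 5/4

Work in coordinates with S = (0, 0), P = (1, 0), B = (0, 1).
1. A is the midpoint of BP ⇒ A = (1/2, 1/2)
2. L is the midpoint of SB ⇒ L = (0, 1/2)
3. M lies on line BA with BM:MA = 5:4 ⇒ M = (5/18, 13/18)
4. W is where the line through M parallel to SP meets line BL ⇒ W = (0, 13/18)
W = B + t·(L−B) with t = 5/9, so BW:WL = t:(1−t) = 5/9:4/9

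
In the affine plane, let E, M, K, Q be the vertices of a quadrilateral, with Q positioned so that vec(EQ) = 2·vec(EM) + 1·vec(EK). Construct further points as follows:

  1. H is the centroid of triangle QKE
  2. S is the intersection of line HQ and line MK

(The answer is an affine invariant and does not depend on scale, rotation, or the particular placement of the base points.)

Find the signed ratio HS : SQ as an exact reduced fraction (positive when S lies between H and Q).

Assign E = (0, 0), M = (1, 0), K = (0, 1), Q = (2, 1) — the answer is frame-independent, so this choice is without loss of generality.
1. H is the centroid of triangle QKE ⇒ H = (2/3, 2/3)
2. S is the intersection of line HQ and line MK ⇒ S = (2/5, 3/5)
S = H + t·(Q−H) with t = -1/5, so HS:SQ = t:(1−t) = -1/5:6/5

HS:SQ = -1/6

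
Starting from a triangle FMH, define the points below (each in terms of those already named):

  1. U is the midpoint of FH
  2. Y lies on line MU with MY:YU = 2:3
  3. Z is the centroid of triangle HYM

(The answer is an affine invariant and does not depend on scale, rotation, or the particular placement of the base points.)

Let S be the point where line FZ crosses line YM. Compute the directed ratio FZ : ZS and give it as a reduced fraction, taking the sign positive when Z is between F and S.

FZ:ZS = -4

Choose coordinates F = (0, 0), M = (1, 0), H = (0, 1).
1. U is the midpoint of FH ⇒ U = (0, 1/2)
2. Y lies on line MU with MY:YU = 2:3 ⇒ Y = (3/5, 1/5)
3. Z is the centroid of triangle HYM ⇒ Z = (8/15, 2/5)
line FZ meets YM at S = (2/5, 3/10)
Z = F + t·(S−F) with t = 4/3, so FZ:ZS = 4/3:-1/3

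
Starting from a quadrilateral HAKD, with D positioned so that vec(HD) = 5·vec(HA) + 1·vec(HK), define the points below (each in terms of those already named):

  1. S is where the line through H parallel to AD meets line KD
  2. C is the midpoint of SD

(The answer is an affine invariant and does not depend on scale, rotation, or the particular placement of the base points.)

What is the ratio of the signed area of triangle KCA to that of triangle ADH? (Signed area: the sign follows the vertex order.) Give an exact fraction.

Assign H = (0, 0), A = (1, 0), K = (0, 1), D = (5, 1) — the answer is frame-independent, so this choice is without loss of generality.
1. S is where the line through H parallel to AD meets line KD ⇒ S = (4, 1)
2. C is the midpoint of SD ⇒ C = (9/2, 1)
2·[KCA] = -9/2, 2·[ADH] = 1
[KCA]:[ADH] = -9/2:1 = -9/2

[KCA]:[ADH] = -9/2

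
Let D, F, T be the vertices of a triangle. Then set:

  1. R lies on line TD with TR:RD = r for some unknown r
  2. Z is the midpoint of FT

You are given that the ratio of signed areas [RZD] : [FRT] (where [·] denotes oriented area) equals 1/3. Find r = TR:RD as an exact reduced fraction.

Set D = (0, 0), F = (1, 0), T = (0, 1); any affine frame gives the same invariant.
1. With TR:RD = r, write λ = r/(r+1) so R = T + λ·(D−T); R is affine-linear in λ
2. Z is the midpoint of FT ⇒ Z = (1/2, 1/2)
Every point depending on R is an affine combination of R and λ-independent points, so each such coordinate is linear in λ; the λ² term in each signed area is a multiple of (D−T)×(D−T) = 0, so 2·[RZD] and 2·[FRT] are each linear in λ. Evaluating at λ=0 and λ=1:
  2·[RZD] = 1/2·λ − 1/2,   2·[FRT] = −λ
So [RZD]:[FRT] = (1/2·λ − 1/2) / (−λ). Setting this equal to 1/3:
  1/2·λ − 1/2 = 1/3·(−λ)  ⇒  λ = 3/5
Then r = λ/(1−λ) = (3/5)/(2/5) = 3/2. Check: with r = 3/2, R = (0, 2/5) and [RZD]:[FRT] = 1/3 as required.

r = 3/2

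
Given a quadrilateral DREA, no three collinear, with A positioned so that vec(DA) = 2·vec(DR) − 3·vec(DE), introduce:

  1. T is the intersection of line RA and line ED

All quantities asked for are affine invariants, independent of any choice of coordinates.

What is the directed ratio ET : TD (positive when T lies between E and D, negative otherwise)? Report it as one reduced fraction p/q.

ET:TD = -2/3

Choose coordinates D = (0, 0), R = (1, 0), E = (0, 1), A = (2, -3).
1. T is the intersection of line RA and line ED ⇒ T = (0, 3)
T = E + t·(D−E) with t = -2, so ET:TD = t:(1−t) = -2:3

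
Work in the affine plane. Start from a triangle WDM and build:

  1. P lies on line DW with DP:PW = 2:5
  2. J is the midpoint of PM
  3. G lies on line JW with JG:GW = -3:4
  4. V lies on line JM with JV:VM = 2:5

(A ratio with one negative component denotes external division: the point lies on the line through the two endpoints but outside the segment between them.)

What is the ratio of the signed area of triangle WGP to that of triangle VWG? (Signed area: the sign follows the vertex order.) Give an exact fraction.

[WGP]:[VWG] = -7/2

Assign W = (0, 0), D = (1, 0), M = (0, 1) — the answer is frame-independent, so this choice is without loss of generality.
1. P lies on line DW with DP:PW = 2:5 ⇒ P = (5/7, 0)
2. J is the midpoint of PM ⇒ J = (5/14, 1/2)
3. G lies on line JW with JG:GW = -3:4 ⇒ G = (10/7, 2)
4. V lies on line JM with JV:VM = 2:5 ⇒ V = (25/98, 9/14)
2·[WGP] = -10/7, 2·[VWG] = 20/49
[WGP]:[VWG] = -10/7:20/49 = -7/2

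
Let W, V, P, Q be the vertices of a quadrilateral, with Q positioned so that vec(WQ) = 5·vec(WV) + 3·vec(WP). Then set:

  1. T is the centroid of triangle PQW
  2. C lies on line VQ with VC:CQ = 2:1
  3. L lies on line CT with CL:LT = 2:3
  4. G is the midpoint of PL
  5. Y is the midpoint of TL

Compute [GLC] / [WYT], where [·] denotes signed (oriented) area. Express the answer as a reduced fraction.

Assign W = (0, 0), V = (1, 0), P = (0, 1), Q = (5, 3) — the answer is frame-independent, so this choice is without loss of generality.
1. T is the centroid of triangle PQW ⇒ T = (5/3, 4/3)
2. C lies on line VQ with VC:CQ = 2:1 ⇒ C = (11/3, 2)
3. L lies on line CT with CL:LT = 2:3 ⇒ L = (43/15, 26/15)
4. G is the midpoint of PL ⇒ G = (43/30, 41/30)
5. Y is the midpoint of TL ⇒ Y = (34/15, 23/15)
2·[GLC] = 4/45, 2·[WYT] = 7/15
[GLC]:[WYT] = 4/45:7/15 = 4/21

[GLC]:[WYT] = 4/21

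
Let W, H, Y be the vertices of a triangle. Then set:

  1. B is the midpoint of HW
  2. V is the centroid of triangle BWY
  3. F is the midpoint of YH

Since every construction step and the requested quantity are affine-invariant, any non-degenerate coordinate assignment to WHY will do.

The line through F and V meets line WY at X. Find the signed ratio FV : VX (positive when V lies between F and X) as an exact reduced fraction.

Set W = (0, 0), H = (1, 0), Y = (0, 1); any affine frame gives the same invariant.
1. B is the midpoint of HW ⇒ B = (1/2, 0)
2. V is the centroid of triangle BWY ⇒ V = (1/6, 1/3)
3. F is the midpoint of YH ⇒ F = (1/2, 1/2)
line FV meets WY at X = (0, 1/4)
V = F + t·(X−F) with t = 2/3, so FV:VX = 2/3:1/3

FV:VX = 2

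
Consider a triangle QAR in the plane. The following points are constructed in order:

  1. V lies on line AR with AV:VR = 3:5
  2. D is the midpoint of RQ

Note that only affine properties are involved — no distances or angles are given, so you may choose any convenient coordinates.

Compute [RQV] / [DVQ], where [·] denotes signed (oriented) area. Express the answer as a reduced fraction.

[RQV]:[DVQ] = -2

Work in coordinates with Q = (0, 0), A = (1, 0), R = (0, 1).
1. V lies on line AR with AV:VR = 3:5 ⇒ V = (5/8, 3/8)
2. D is the midpoint of RQ ⇒ D = (0, 1/2)
2·[RQV] = 5/8, 2·[DVQ] = -5/16
[RQV]:[DVQ] = 5/8:-5/16 = -2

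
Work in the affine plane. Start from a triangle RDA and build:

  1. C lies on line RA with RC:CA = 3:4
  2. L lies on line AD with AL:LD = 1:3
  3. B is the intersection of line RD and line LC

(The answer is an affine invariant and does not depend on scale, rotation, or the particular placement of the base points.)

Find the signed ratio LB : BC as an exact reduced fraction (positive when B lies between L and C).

Choose coordinates R = (0, 0), D = (1, 0), A = (0, 1).
1. C lies on line RA with RC:CA = 3:4 ⇒ C = (0, 3/7)
2. L lies on line AD with AL:LD = 1:3 ⇒ L = (1/4, 3/4)
3. B is the intersection of line RD and line LC ⇒ B = (-1/3, 0)
B = L + t·(C−L) with t = 7/3, so LB:BC = t:(1−t) = 7/3:-4/3

LB:BC = -7/4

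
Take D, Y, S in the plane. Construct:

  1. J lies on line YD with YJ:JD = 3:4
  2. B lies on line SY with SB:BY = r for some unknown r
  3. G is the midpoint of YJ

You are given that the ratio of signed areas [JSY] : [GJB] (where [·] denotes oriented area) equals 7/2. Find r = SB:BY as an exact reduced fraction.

Choose coordinates D = (0, 0), Y = (1, 0), S = (0, 1).
1. J lies on line YD with YJ:JD = 3:4 ⇒ J = (4/7, 0)
2. With SB:BY = r, write λ = r/(r+1) so B = S + λ·(Y−S); B is affine-linear in λ
3. G is the midpoint of YJ ⇒ G = (11/14, 0)
Every point depending on B is an affine combination of B and λ-independent points, so each such coordinate is linear in λ; the λ² term in each signed area is a multiple of (Y−S)×(Y−S) = 0, so 2·[JSY] and 2·[GJB] are each linear in λ. Evaluating at λ=0 and λ=1:
  2·[JSY] = -3/7,   2·[GJB] = 3/14·λ − 3/14
So [JSY]:[GJB] = (-3/7) / (3/14·λ − 3/14). Setting this equal to 7/2:
  -3/7 = 7/2·(3/14·λ − 3/14)  ⇒  λ = 3/7
Then r = λ/(1−λ) = (3/7)/(4/7) = 3/4. Check: with r = 3/4, B = (3/7, 4/7) and [JSY]:[GJB] = 7/2 as required.

r = 3/4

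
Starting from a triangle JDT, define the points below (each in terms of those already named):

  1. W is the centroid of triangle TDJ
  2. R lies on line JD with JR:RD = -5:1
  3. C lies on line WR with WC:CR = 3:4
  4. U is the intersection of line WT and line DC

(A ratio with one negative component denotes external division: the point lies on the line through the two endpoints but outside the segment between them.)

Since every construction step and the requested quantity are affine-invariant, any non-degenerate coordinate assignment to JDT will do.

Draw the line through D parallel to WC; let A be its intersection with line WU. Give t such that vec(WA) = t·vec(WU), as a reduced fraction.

t = -5/9

Set J = (0, 0), D = (1, 0), T = (0, 1); any affine frame gives the same invariant.
1. W is the centroid of triangle TDJ ⇒ W = (1/3, 1/3)
2. R lies on line JD with JR:RD = -5:1 ⇒ R = (5/4, 0)
3. C lies on line WR with WC:CR = 3:4 ⇒ C = (61/84, 4/21)
4. U is the intersection of line WT and line DC ⇒ U = (7/30, 8/15)
through D parallel to WC: direction (11/28, -1/7); meets WU at A = (7/18, 2/9)
A = W + t·(U−W) with t = -5/9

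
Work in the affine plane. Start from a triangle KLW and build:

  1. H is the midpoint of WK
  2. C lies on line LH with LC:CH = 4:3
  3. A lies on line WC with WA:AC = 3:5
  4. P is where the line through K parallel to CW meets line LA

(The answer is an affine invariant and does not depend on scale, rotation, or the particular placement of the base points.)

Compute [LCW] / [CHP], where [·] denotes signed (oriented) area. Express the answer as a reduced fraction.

Assign K = (0, 0), L = (1, 0), W = (0, 1) — the answer is frame-independent, so this choice is without loss of generality.
1. H is the midpoint of WK ⇒ H = (0, 1/2)
2. C lies on line LH with LC:CH = 4:3 ⇒ C = (3/7, 2/7)
3. A lies on line WC with WA:AC = 3:5 ⇒ A = (9/56, 41/56)
4. P is where the line through K parallel to CW meets line LA ⇒ P = (-123/112, 205/112)
2·[LCW] = -2/7, 2·[CHP] = -75/224
[LCW]:[CHP] = -2/7:-75/224 = 64/75

[LCW]:[CHP] = 64/75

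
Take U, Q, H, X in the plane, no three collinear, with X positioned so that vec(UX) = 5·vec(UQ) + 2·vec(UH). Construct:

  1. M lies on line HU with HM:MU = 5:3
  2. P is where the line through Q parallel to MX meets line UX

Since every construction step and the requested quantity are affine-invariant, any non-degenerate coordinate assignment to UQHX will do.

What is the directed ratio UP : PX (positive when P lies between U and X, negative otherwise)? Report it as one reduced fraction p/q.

Set U = (0, 0), Q = (1, 0), H = (0, 1), X = (5, 2); any affine frame gives the same invariant.
1. M lies on line HU with HM:MU = 5:3 ⇒ M = (0, 3/8)
2. P is where the line through Q parallel to MX meets line UX ⇒ P = (-13/3, -26/15)
P = U + t·(X−U) with t = -13/15, so UP:PX = t:(1−t) = -13/15:28/15

UP:PX = -13/28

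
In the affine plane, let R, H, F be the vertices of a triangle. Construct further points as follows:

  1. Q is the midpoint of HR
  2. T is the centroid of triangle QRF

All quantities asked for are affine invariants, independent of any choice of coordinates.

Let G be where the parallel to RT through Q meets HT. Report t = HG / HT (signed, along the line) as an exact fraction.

t = 1/2

Set R = (0, 0), H = (1, 0), F = (0, 1); any affine frame gives the same invariant.
1. Q is the midpoint of HR ⇒ Q = (1/2, 0)
2. T is the centroid of triangle QRF ⇒ T = (1/6, 1/3)
through Q parallel to RT: direction (1/6, 1/3); meets HT at G = (7/12, 1/6)
G = H + t·(T−H) with t = 1/2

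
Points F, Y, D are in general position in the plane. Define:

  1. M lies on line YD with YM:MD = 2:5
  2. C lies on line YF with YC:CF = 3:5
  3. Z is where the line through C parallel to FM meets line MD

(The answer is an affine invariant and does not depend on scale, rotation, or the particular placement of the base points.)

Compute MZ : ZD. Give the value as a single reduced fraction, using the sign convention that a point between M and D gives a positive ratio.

Work in coordinates with F = (0, 0), Y = (1, 0), D = (0, 1).
1. M lies on line YD with YM:MD = 2:5 ⇒ M = (5/7, 2/7)
2. C lies on line YF with YC:CF = 3:5 ⇒ C = (5/8, 0)
3. Z is where the line through C parallel to FM meets line MD ⇒ Z = (25/28, 3/28)
Z = M + t·(D−M) with t = -1/4, so MZ:ZD = t:(1−t) = -1/4:5/4

MZ:ZD = -1/5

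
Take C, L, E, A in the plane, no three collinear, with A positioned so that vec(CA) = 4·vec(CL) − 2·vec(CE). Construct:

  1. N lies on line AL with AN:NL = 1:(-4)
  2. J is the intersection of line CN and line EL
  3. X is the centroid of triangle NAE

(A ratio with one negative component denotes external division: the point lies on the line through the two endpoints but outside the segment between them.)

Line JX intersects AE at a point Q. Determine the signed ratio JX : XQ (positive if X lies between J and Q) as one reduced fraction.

JX:XQ = -142/7

Work in coordinates with C = (0, 0), L = (1, 0), E = (0, 1), A = (4, -2).
1. N lies on line AL with AN:NL = 1:(-4) ⇒ N = (5, -8/3)
2. J is the intersection of line CN and line EL ⇒ J = (15/7, -8/7)
3. X is the centroid of triangle NAE ⇒ X = (3, -11/9)
line JX meets AE at Q = (210/71, -173/142)
X = J + t·(Q−J) with t = 142/135, so JX:XQ = 142/135:-7/135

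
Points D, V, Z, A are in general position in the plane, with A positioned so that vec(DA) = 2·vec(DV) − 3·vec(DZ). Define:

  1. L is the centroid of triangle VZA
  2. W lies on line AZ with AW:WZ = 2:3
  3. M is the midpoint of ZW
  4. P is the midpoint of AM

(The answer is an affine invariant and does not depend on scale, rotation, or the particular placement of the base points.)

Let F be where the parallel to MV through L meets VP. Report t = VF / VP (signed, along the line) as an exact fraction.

t = 8/21

Assign D = (0, 0), V = (1, 0), Z = (0, 1), A = (2, -3) — the answer is frame-independent, so this choice is without loss of generality.
1. L is the centroid of triangle VZA ⇒ L = (1, -2/3)
2. W lies on line AZ with AW:WZ = 2:3 ⇒ W = (6/5, -7/5)
3. M is the midpoint of ZW ⇒ M = (3/5, -1/5)
4. P is the midpoint of AM ⇒ P = (13/10, -8/5)
through L parallel to MV: direction (2/5, 1/5); meets VP at F = (39/35, -64/105)
F = V + t·(P−V) with t = 8/21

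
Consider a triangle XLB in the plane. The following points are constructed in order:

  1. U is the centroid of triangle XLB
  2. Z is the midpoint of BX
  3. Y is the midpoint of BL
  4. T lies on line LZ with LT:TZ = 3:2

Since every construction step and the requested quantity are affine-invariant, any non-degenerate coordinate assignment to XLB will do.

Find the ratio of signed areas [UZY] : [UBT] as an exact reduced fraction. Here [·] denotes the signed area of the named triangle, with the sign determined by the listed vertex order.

Work in coordinates with X = (0, 0), L = (1, 0), B = (0, 1).
1. U is the centroid of triangle XLB ⇒ U = (1/3, 1/3)
2. Z is the midpoint of BX ⇒ Z = (0, 1/2)
3. Y is the midpoint of BL ⇒ Y = (1/2, 1/2)
4. T lies on line LZ with LT:TZ = 3:2 ⇒ T = (2/5, 3/10)
2·[UZY] = -1/12, 2·[UBT] = -1/30
[UZY]:[UBT] = -1/12:-1/30 = 5/2

[UZY]:[UBT] = 5/2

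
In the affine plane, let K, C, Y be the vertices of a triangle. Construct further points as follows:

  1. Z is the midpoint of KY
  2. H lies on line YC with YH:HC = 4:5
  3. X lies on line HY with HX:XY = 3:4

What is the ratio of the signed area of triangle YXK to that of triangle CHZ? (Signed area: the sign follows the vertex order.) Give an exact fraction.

[YXK]:[CHZ] = -32/35

Choose coordinates K = (0, 0), C = (1, 0), Y = (0, 1).
1. Z is the midpoint of KY ⇒ Z = (0, 1/2)
2. H lies on line YC with YH:HC = 4:5 ⇒ H = (4/9, 5/9)
3. X lies on line HY with HX:XY = 3:4 ⇒ X = (16/63, 47/63)
2·[YXK] = -16/63, 2·[CHZ] = 5/18
[YXK]:[CHZ] = -16/63:5/18 = -32/35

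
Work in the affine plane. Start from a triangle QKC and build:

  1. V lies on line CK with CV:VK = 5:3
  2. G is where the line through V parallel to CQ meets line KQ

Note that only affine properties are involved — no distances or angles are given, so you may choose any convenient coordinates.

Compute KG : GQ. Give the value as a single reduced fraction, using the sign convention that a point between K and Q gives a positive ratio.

KG:GQ = 3/5

Work in coordinates with Q = (0, 0), K = (1, 0), C = (0, 1).
1. V lies on line CK with CV:VK = 5:3 ⇒ V = (5/8, 3/8)
2. G is where the line through V parallel to CQ meets line KQ ⇒ G = (5/8, 0)
G = K + t·(Q−K) with t = 3/8, so KG:GQ = t:(1−t) = 3/8:5/8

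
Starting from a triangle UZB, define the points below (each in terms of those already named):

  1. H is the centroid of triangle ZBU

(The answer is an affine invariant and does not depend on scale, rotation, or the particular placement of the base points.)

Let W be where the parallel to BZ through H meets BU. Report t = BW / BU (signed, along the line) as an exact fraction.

t = 1/3

Work in coordinates with U = (0, 0), Z = (1, 0), B = (0, 1).
1. H is the centroid of triangle ZBU ⇒ H = (1/3, 1/3)
through H parallel to BZ: direction (1, -1); meets BU at W = (0, 2/3)
W = B + t·(U−B) with t = 1/3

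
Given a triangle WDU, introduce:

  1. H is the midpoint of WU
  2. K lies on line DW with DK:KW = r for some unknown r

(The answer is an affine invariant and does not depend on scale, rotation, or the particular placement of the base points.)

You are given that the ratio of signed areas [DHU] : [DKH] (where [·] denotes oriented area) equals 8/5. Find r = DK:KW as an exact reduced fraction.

r = 5/3

Assign W = (0, 0), D = (1, 0), U = (0, 1) — the answer is frame-independent, so this choice is without loss of generality.
1. H is the midpoint of WU ⇒ H = (0, 1/2)
2. With DK:KW = r, write λ = r/(r+1) so K = D + λ·(W−D); K is affine-linear in λ
Every point depending on K is an affine combination of K and λ-independent points, so each such coordinate is linear in λ; the λ² term in each signed area is a multiple of (W−D)×(W−D) = 0, so 2·[DHU] and 2·[DKH] are each linear in λ. Evaluating at λ=0 and λ=1:
  2·[DHU] = -1/2,   2·[DKH] = -1/2·λ
So [DHU]:[DKH] = (-1/2) / (-1/2·λ). Setting this equal to 8/5:
  -1/2 = 8/5·(-1/2·λ)  ⇒  λ = 5/8
Then r = λ/(1−λ) = (5/8)/(3/8) = 5/3. Check: with r = 5/3, K = (3/8, 0) and [DHU]:[DKH] = 8/5 as required.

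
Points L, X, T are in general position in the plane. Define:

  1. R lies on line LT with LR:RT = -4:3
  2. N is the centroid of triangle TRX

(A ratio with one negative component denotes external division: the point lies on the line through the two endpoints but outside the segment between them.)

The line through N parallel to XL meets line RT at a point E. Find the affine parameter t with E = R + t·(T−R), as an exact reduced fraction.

Set L = (0, 0), X = (1, 0), T = (0, 1); any affine frame gives the same invariant.
1. R lies on line LT with LR:RT = -4:3 ⇒ R = (0, 4)
2. N is the centroid of triangle TRX ⇒ N = (1/3, 5/3)
through N parallel to XL: direction (-1, 0); meets RT at E = (0, 5/3)
E = R + t·(T−R) with t = 7/9

t = 7/9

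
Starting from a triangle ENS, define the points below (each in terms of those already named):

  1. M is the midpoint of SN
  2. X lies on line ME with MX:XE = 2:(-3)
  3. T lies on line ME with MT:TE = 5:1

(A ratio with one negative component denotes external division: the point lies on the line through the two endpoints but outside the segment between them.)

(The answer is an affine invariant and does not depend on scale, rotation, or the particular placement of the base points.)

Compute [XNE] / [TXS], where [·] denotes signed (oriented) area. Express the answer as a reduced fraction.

[XNE]:[TXS] = -18/17

Set E = (0, 0), N = (1, 0), S = (0, 1); any affine frame gives the same invariant.
1. M is the midpoint of SN ⇒ M = (1/2, 1/2)
2. X lies on line ME with MX:XE = 2:(-3) ⇒ X = (3/2, 3/2)
3. T lies on line ME with MT:TE = 5:1 ⇒ T = (1/12, 1/12)
2·[XNE] = -3/2, 2·[TXS] = 17/12
[XNE]:[TXS] = -3/2:17/12 = -18/17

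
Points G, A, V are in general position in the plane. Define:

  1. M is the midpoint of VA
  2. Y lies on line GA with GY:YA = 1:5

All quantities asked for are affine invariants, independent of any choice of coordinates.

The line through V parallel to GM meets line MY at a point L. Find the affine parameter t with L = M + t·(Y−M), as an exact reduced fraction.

Assign G = (0, 0), A = (1, 0), V = (0, 1) — the answer is frame-independent, so this choice is without loss of generality.
1. M is the midpoint of VA ⇒ M = (1/2, 1/2)
2. Y lies on line GA with GY:YA = 1:5 ⇒ Y = (1/6, 0)
through V parallel to GM: direction (1/2, 1/2); meets MY at L = (5/2, 7/2)
L = M + t·(Y−M) with t = -6

t = -6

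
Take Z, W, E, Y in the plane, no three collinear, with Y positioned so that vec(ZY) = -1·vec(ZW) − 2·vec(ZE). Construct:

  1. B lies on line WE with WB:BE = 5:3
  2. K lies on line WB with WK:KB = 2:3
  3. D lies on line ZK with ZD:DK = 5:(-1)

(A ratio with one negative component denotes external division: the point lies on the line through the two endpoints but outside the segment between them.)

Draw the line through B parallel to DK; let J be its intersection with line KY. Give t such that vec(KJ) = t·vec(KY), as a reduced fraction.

t = -3/10

Set Z = (0, 0), W = (1, 0), E = (0, 1), Y = (-1, -2); any affine frame gives the same invariant.
1. B lies on line WE with WB:BE = 5:3 ⇒ B = (3/8, 5/8)
2. K lies on line WB with WK:KB = 2:3 ⇒ K = (3/4, 1/4)
3. D lies on line ZK with ZD:DK = 5:(-1) ⇒ D = (15/16, 5/16)
through B parallel to DK: direction (-3/16, -1/16); meets KY at J = (51/40, 37/40)
J = K + t·(Y−K) with t = -3/10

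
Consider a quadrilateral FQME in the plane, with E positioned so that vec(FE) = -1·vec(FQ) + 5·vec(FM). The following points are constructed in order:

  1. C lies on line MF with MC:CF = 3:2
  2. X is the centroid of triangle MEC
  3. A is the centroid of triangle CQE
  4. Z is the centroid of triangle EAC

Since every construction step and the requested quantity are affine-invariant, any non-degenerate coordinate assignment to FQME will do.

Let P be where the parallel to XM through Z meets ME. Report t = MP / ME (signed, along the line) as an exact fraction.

Assign F = (0, 0), Q = (1, 0), M = (0, 1), E = (-1, 5) — the answer is frame-independent, so this choice is without loss of generality.
1. C lies on line MF with MC:CF = 3:2 ⇒ C = (0, 2/5)
2. X is the centroid of triangle MEC ⇒ X = (-1/3, 32/15)
3. A is the centroid of triangle CQE ⇒ A = (0, 9/5)
4. Z is the centroid of triangle EAC ⇒ Z = (-1/3, 12/5)
through Z parallel to XM: direction (1/3, -17/15); meets ME at P = (-4/9, 25/9)
P = M + t·(E−M) with t = 4/9

t = 4/9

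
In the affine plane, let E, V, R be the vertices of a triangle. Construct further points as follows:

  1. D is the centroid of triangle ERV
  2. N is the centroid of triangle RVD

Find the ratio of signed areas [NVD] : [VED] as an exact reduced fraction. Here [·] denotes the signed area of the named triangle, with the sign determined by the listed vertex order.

[NVD]:[VED] = 1/3

Set E = (0, 0), V = (1, 0), R = (0, 1); any affine frame gives the same invariant.
1. D is the centroid of triangle ERV ⇒ D = (1/3, 1/3)
2. N is the centroid of triangle RVD ⇒ N = (4/9, 4/9)
2·[NVD] = -1/9, 2·[VED] = -1/3
[NVD]:[VED] = -1/9:-1/3 = 1/3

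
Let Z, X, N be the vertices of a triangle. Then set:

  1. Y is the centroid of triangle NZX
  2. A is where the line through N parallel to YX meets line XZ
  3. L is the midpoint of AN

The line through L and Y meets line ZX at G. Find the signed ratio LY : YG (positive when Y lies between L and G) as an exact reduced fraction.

Assign Z = (0, 0), X = (1, 0), N = (0, 1) — the answer is frame-independent, so this choice is without loss of generality.
1. Y is the centroid of triangle NZX ⇒ Y = (1/3, 1/3)
2. A is where the line through N parallel to YX meets line XZ ⇒ A = (2, 0)
3. L is the midpoint of AN ⇒ L = (1, 1/2)
line LY meets ZX at G = (-1, 0)
Y = L + t·(G−L) with t = 1/3, so LY:YG = 1/3:2/3

LY:YG = 1/2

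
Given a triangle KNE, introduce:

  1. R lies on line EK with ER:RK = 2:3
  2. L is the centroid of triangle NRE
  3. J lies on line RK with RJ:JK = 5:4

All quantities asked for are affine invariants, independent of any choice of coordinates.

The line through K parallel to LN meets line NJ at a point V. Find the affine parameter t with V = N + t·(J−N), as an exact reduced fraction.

t = 3/2

Set K = (0, 0), N = (1, 0), E = (0, 1); any affine frame gives the same invariant.
1. R lies on line EK with ER:RK = 2:3 ⇒ R = (0, 3/5)
2. L is the centroid of triangle NRE ⇒ L = (1/3, 8/15)
3. J lies on line RK with RJ:JK = 5:4 ⇒ J = (0, 4/15)
through K parallel to LN: direction (2/3, -8/15); meets NJ at V = (-1/2, 2/5)
V = N + t·(J−N) with t = 3/2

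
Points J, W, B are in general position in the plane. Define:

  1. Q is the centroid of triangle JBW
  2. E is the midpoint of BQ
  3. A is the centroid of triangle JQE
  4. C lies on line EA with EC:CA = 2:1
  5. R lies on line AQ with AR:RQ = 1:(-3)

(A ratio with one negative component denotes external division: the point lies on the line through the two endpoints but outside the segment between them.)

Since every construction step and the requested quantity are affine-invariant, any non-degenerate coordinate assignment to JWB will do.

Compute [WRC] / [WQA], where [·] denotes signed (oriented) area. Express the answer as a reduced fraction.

Set J = (0, 0), W = (1, 0), B = (0, 1); any affine frame gives the same invariant.
1. Q is the centroid of triangle JBW ⇒ Q = (1/3, 1/3)
2. E is the midpoint of BQ ⇒ E = (1/6, 2/3)
3. A is the centroid of triangle JQE ⇒ A = (1/6, 1/3)
4. C lies on line EA with EC:CA = 2:1 ⇒ C = (1/6, 4/9)
5. R lies on line AQ with AR:RQ = 1:(-3) ⇒ R = (1/12, 1/3)
2·[WRC] = -7/54, 2·[WQA] = 1/18
[WRC]:[WQA] = -7/54:1/18 = -7/3

[WRC]:[WQA] = -7/3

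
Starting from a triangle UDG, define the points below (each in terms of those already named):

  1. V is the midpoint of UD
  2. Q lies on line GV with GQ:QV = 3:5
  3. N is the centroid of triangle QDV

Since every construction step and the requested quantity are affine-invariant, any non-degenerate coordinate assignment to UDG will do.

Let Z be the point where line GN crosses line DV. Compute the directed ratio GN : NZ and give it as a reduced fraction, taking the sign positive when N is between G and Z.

GN:NZ = 19/5

Choose coordinates U = (0, 0), D = (1, 0), G = (0, 1).
1. V is the midpoint of UD ⇒ V = (1/2, 0)
2. Q lies on line GV with GQ:QV = 3:5 ⇒ Q = (3/16, 5/8)
3. N is the centroid of triangle QDV ⇒ N = (9/16, 5/24)
line GN meets DV at Z = (27/38, 0)
N = G + t·(Z−G) with t = 19/24, so GN:NZ = 19/24:5/24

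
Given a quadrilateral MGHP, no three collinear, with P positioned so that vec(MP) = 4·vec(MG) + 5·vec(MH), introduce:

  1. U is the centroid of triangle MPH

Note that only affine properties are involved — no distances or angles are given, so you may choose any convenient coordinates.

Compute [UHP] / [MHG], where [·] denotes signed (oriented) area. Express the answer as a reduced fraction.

[UHP]:[MHG] = 4/3

Set M = (0, 0), G = (1, 0), H = (0, 1), P = (4, 5); any affine frame gives the same invariant.
1. U is the centroid of triangle MPH ⇒ U = (4/3, 2)
2·[UHP] = -4/3, 2·[MHG] = -1
[UHP]:[MHG] = -4/3:-1 = 4/3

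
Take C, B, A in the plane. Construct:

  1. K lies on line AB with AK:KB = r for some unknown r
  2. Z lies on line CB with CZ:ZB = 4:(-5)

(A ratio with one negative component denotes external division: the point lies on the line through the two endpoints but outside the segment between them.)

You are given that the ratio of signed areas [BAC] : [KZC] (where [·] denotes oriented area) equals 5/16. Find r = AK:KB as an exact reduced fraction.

Assign C = (0, 0), B = (1, 0), A = (0, 1) — the answer is frame-independent, so this choice is without loss of generality.
1. With AK:KB = r, write λ = r/(r+1) so K = A + λ·(B−A); K is affine-linear in λ
2. Z lies on line CB with CZ:ZB = 4:(-5) ⇒ Z = (-4, 0)
Every point depending on K is an affine combination of K and λ-independent points, so each such coordinate is linear in λ; the λ² term in each signed area is a multiple of (B−A)×(B−A) = 0, so 2·[BAC] and 2·[KZC] are each linear in λ. Evaluating at λ=0 and λ=1:
  2·[BAC] = 1,   2·[KZC] = -4·λ + 4
So [BAC]:[KZC] = (1) / (-4·λ + 4). Setting this equal to 5/16:
  1 = 5/16·(-4·λ + 4)  ⇒  λ = 1/5
Then r = λ/(1−λ) = (1/5)/(4/5) = 1/4. Check: with r = 1/4, K = (1/5, 4/5) and [BAC]:[KZC] = 5/16 as required.

r = 1/4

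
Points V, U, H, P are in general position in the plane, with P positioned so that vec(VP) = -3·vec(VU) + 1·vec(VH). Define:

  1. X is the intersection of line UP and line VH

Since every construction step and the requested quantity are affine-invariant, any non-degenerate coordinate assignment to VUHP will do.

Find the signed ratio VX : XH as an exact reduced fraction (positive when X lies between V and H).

VX:XH = 1/3

Work in coordinates with V = (0, 0), U = (1, 0), H = (0, 1), P = (-3, 1).
1. X is the intersection of line UP and line VH ⇒ X = (0, 1/4)
X = V + t·(H−V) with t = 1/4, so VX:XH = t:(1−t) = 1/4:3/4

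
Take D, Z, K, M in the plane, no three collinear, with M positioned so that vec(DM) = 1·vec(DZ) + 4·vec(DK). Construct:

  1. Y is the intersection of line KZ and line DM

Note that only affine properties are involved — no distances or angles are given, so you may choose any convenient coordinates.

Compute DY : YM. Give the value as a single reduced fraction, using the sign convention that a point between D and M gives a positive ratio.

DY:YM = 1/4

Set D = (0, 0), Z = (1, 0), K = (0, 1), M = (1, 4); any affine frame gives the same invariant.
1. Y is the intersection of line KZ and line DM ⇒ Y = (1/5, 4/5)
Y = D + t·(M−D) with t = 1/5, so DY:YM = t:(1−t) = 1/5:4/5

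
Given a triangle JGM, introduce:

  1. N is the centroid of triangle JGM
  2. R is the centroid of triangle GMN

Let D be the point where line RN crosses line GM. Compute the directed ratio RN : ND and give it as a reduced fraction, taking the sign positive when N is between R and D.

RN:ND = -2/3

Assign J = (0, 0), G = (1, 0), M = (0, 1) — the answer is frame-independent, so this choice is without loss of generality.
1. N is the centroid of triangle JGM ⇒ N = (1/3, 1/3)
2. R is the centroid of triangle GMN ⇒ R = (4/9, 4/9)
line RN meets GM at D = (1/2, 1/2)
N = R + t·(D−R) with t = -2, so RN:ND = -2:3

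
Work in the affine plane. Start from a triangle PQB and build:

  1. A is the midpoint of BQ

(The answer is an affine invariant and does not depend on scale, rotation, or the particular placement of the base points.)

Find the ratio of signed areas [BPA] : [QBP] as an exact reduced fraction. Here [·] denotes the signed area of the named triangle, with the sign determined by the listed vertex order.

Assign P = (0, 0), Q = (1, 0), B = (0, 1) — the answer is frame-independent, so this choice is without loss of generality.
1. A is the midpoint of BQ ⇒ A = (1/2, 1/2)
2·[BPA] = 1/2, 2·[QBP] = 1
[BPA]:[QBP] = 1/2:1 = 1/2

[BPA]:[QBP] = 1/2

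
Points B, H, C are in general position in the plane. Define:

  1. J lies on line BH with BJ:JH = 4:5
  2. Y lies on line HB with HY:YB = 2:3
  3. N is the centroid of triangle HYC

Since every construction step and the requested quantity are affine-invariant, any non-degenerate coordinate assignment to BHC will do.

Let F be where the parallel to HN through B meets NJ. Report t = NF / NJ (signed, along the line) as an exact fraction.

t = 9/5

Set B = (0, 0), H = (1, 0), C = (0, 1); any affine frame gives the same invariant.
1. J lies on line BH with BJ:JH = 4:5 ⇒ J = (4/9, 0)
2. Y lies on line HB with HY:YB = 2:3 ⇒ Y = (3/5, 0)
3. N is the centroid of triangle HYC ⇒ N = (8/15, 1/3)
through B parallel to HN: direction (-7/15, 1/3); meets NJ at F = (28/75, -4/15)
F = N + t·(J−N) with t = 9/5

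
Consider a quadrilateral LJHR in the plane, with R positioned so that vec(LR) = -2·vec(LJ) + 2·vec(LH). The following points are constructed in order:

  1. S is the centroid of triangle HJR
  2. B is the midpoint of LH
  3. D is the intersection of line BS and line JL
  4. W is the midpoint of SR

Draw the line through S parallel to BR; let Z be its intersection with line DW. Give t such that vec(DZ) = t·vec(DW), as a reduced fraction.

Work in coordinates with L = (0, 0), J = (1, 0), H = (0, 1), R = (-2, 2).
1. S is the centroid of triangle HJR ⇒ S = (-1/3, 1)
2. B is the midpoint of LH ⇒ B = (0, 1/2)
3. D is the intersection of line BS and line JL ⇒ D = (1/3, 0)
4. W is the midpoint of SR ⇒ W = (-7/6, 3/2)
through S parallel to BR: direction (-2, 3/2); meets DW at Z = (-5/3, 2)
Z = D + t·(W−D) with t = 4/3

t = 4/3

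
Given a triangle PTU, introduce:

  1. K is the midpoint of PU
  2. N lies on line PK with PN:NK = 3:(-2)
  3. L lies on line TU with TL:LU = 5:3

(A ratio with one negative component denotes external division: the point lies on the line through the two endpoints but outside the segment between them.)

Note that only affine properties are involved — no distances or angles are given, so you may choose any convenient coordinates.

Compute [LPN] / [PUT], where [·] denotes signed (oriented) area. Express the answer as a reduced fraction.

[LPN]:[PUT] = 9/16

Work in coordinates with P = (0, 0), T = (1, 0), U = (0, 1).
1. K is the midpoint of PU ⇒ K = (0, 1/2)
2. N lies on line PK with PN:NK = 3:(-2) ⇒ N = (0, 3/2)
3. L lies on line TU with TL:LU = 5:3 ⇒ L = (3/8, 5/8)
2·[LPN] = -9/16, 2·[PUT] = -1
[LPN]:[PUT] = -9/16:-1 = 9/16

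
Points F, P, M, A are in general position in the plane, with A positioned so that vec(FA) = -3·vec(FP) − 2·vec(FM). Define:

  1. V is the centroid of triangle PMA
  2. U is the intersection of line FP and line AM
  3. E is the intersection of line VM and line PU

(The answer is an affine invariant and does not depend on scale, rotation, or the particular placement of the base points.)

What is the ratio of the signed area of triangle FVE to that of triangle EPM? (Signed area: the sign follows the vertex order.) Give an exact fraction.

Choose coordinates F = (0, 0), P = (1, 0), M = (0, 1), A = (-3, -2).
1. V is the centroid of triangle PMA ⇒ V = (-2/3, -1/3)
2. U is the intersection of line FP and line AM ⇒ U = (-1, 0)
3. E is the intersection of line VM and line PU ⇒ E = (-1/2, 0)
2·[FVE] = -1/6, 2·[EPM] = 3/2
[FVE]:[EPM] = -1/6:3/2 = -1/9

[FVE]:[EPM] = -1/9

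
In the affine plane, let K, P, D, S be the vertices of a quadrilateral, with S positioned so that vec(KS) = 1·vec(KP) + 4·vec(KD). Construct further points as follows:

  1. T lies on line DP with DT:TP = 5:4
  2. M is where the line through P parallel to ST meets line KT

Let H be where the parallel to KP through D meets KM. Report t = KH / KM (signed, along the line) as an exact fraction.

t = 9/8

Assign K = (0, 0), P = (1, 0), D = (0, 1), S = (1, 4) — the answer is frame-independent, so this choice is without loss of generality.
1. T lies on line DP with DT:TP = 5:4 ⇒ T = (5/9, 4/9)
2. M is where the line through P parallel to ST meets line KT ⇒ M = (10/9, 8/9)
through D parallel to KP: direction (1, 0); meets KM at H = (5/4, 1)
H = K + t·(M−K) with t = 9/8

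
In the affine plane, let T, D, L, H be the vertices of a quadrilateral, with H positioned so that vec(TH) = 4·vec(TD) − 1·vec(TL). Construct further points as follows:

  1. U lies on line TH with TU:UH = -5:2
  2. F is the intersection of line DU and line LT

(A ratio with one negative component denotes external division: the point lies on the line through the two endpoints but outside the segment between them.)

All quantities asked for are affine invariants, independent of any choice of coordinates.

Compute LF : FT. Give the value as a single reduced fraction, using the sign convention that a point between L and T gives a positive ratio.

Work in coordinates with T = (0, 0), D = (1, 0), L = (0, 1), H = (4, -1).
1. U lies on line TH with TU:UH = -5:2 ⇒ U = (20/3, -5/3)
2. F is the intersection of line DU and line LT ⇒ F = (0, 5/17)
F = L + t·(T−L) with t = 12/17, so LF:FT = t:(1−t) = 12/17:5/17

LF:FT = 12/5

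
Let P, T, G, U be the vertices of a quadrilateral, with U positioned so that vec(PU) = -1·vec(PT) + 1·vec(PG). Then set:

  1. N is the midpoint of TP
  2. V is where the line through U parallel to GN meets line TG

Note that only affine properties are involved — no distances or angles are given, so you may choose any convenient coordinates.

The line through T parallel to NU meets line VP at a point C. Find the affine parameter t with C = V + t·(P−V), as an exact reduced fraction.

Assign P = (0, 0), T = (1, 0), G = (0, 1), U = (-1, 1) — the answer is frame-independent, so this choice is without loss of generality.
1. N is the midpoint of TP ⇒ N = (1/2, 0)
2. V is where the line through U parallel to GN meets line TG ⇒ V = (-2, 3)
through T parallel to NU: direction (-3/2, 1); meets VP at C = (-4/5, 6/5)
C = V + t·(P−V) with t = 3/5

t = 3/5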